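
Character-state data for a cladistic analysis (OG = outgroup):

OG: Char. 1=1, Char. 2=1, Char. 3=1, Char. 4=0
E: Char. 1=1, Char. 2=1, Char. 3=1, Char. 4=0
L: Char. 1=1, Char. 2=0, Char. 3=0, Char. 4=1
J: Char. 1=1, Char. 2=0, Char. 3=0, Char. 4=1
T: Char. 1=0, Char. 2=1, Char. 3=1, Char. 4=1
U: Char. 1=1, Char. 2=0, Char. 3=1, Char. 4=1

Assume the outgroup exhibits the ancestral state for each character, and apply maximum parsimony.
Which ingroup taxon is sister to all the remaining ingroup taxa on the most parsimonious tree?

Character polarity is set by the outgroup: the derived state is whichever differs from the outgroup's state, so for Char. 1, Char. 2, Char. 3 the derived state is '0', and for the remaining characters it is '1'.
Char. 1 (derived state '0') is unique to T (autapomorphy; uninformative for grouping).
Char. 2 (derived state '0') is shared by J, L, and U — a synapomorphy uniting that clade.
Char. 3 (derived state '0') is shared by J and L — a synapomorphy uniting that clade.
Only J, L, T, and U show the derived state '1' for Char. 4, supporting them as a clade.
Most parsimonious ingroup topology: (E,(((L,J),U),T)).
E is sister to the clade containing all other ingroup taxa, so it is the earliest-diverging (most basal) ingroup lineage.

E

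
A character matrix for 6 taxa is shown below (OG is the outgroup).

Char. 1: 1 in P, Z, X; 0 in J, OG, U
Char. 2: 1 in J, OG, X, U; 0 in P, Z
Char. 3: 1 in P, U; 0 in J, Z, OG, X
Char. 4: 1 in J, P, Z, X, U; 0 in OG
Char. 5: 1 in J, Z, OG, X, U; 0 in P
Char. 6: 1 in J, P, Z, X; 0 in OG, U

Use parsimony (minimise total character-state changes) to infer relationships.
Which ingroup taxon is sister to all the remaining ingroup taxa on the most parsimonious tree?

U

Character polarity is set by the outgroup: the derived state is whichever differs from the outgroup's state, so for Char. 2, Char. 5 the derived state is '0', and for the remaining characters it is '1'.
Char. 1: derived state '1' in P, X, and Z only — synapomorphy for {P, X, Z}.
Only P and Z show the derived state '0' for Char. 2, supporting them as a clade.
Char. 3 (state '1') occurs in P and U but conflicts with the nesting implied by the other characters — most parsimoniously interpreted as homoplasy.
All ingroup taxa share the derived state '1' for Char. 4; it defines the ingroup but does not resolve relationships within it.
Char. 5: derived state '0' in P only — an autapomorphy, so it tells us nothing about relationships among taxa.
Char. 6: derived state '1' in J, P, X, and Z only — synapomorphy for {J, P, X, Z}.
Most parsimonious ingroup topology: (((X,(P,Z)),J),U).
U is sister to the clade containing all other ingroup taxa, so it is the earliest-diverging (most basal) ingroup lineage.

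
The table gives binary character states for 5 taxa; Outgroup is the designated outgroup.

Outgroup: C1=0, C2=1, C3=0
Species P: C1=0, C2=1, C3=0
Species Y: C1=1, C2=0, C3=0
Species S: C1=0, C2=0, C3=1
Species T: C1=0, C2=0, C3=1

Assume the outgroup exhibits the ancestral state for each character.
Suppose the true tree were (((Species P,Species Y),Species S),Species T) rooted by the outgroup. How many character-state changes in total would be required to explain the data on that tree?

Map each character onto (((Species P,Species Y),Species S),Species T) (rooted by Outgroup) and count the minimum state changes it requires (Fitch parsimony):
C1: 1; C2: 2; C3: 2.
Total tree length = 5.

5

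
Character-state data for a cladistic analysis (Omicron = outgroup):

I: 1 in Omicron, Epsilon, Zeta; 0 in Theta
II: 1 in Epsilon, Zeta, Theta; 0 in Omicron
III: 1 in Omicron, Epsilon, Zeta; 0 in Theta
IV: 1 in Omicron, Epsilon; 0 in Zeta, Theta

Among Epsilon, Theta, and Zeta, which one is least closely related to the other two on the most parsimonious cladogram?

Character polarity is set by the outgroup: the derived state is whichever differs from the outgroup's state, so for I, III, IV the derived state is '0', and for the remaining characters it is '1'.
I (derived state '0') is unique to Theta (autapomorphy; uninformative for grouping).
II (derived state '1') is shared by all ingroup taxa — unites the whole ingroup.
III (derived state '0') is unique to Theta (autapomorphy; uninformative for grouping).
Only Theta and Zeta show the derived state '0' for IV, supporting them as a clade.
Most parsimonious ingroup topology: (Epsilon,(Zeta,Theta)).
Zeta and Theta share a more recent common ancestor with each other than either does with Epsilon, so Epsilon is the least closely related of the three.

Epsilon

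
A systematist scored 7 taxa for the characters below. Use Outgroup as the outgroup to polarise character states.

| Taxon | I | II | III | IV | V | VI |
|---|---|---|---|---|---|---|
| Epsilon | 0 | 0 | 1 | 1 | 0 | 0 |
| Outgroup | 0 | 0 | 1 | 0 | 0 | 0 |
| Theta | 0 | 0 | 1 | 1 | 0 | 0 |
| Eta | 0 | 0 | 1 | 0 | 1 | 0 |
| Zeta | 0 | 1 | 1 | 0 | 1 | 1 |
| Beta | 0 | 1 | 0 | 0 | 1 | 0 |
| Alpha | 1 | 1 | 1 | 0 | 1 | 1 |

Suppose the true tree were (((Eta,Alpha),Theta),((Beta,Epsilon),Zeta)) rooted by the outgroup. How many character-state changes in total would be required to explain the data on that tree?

Map each character onto (((Eta,Alpha),Theta),((Beta,Epsilon),Zeta)) (rooted by Outgroup) and count the minimum state changes it requires (Fitch parsimony):
I: 1; II: 3; III: 1; IV: 2; V: 3; VI: 2.
Total tree length = 12.

12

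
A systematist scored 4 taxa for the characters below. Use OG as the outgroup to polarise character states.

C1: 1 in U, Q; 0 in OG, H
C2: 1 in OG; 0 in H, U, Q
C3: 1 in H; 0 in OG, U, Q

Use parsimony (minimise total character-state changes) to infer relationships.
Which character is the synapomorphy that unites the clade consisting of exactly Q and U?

C1

Character polarity is set by the outgroup: the derived state is whichever differs from the outgroup's state, so for C2 the derived state is '0', and for the remaining characters it is '1'.
Only Q and U show the derived state '1' for C1, supporting them as a clade.
C2 (derived state '0') is shared by all ingroup taxa — unites the whole ingroup.
C3 (derived state '1') is unique to H (autapomorphy; uninformative for grouping).
Most parsimonious ingroup topology: (H,(U,Q)).
The clade {Q, U} is supported by C1: its derived state '1' occurs in exactly those taxa and in no other taxon (including the outgroup).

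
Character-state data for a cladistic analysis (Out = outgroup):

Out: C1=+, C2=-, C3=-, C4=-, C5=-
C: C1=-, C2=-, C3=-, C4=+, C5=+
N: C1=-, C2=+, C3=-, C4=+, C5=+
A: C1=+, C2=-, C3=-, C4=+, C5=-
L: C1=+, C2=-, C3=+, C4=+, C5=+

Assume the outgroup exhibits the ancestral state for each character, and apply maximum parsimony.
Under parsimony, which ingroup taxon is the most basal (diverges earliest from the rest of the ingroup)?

A

Character polarity is set by the outgroup: the derived state is whichever differs from the outgroup's state, so for C1 the derived state is '-', and for the remaining characters it is '+'.
Only C and N show the derived state '-' for C1, supporting them as a clade.
C2: derived state '+' in N only — an autapomorphy, so it tells us nothing about relationships among taxa.
C3: derived state '+' in L only — an autapomorphy, so it tells us nothing about relationships among taxa.
C4 (derived state '+') is shared by all ingroup taxa — unites the whole ingroup.
Only C, L, and N show the derived state '+' for C5, supporting them as a clade.
Most parsimonious ingroup topology: (((C,N),L),A).
A is sister to the clade containing all other ingroup taxa, so it is the earliest-diverging (most basal) ingroup lineage.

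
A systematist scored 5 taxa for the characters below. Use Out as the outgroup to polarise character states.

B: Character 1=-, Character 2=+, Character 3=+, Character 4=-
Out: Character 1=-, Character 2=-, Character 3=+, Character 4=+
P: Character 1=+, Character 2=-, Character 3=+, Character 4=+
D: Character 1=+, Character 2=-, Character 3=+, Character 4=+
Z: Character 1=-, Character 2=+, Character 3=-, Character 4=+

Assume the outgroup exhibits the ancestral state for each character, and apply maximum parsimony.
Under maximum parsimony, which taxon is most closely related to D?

P

Character polarity is set by the outgroup: the derived state is whichever differs from the outgroup's state, so for Character 3, Character 4 the derived state is '-', and for the remaining characters it is '+'.
Only D and P show the derived state '+' for Character 1, supporting them as a clade.
Character 2: derived state '+' in B and Z only — synapomorphy for {B, Z}.
Character 3 (derived state '-') is unique to Z (autapomorphy; uninformative for grouping).
Character 4 (derived state '-') is unique to B (autapomorphy; uninformative for grouping).
Most parsimonious ingroup topology: ((P,D),(B,Z)).
D and P form a cherry on this tree, so they are sister taxa.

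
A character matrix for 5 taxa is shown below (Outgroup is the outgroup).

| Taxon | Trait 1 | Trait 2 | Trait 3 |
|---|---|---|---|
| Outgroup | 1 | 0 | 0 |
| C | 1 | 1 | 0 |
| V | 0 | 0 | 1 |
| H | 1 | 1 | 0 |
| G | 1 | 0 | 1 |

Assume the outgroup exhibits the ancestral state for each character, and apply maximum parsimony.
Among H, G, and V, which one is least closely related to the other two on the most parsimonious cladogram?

Character polarity is set by the outgroup: the derived state is whichever differs from the outgroup's state, so for Trait 1 the derived state is '0', and for the remaining characters it is '1'.
Trait 1 (derived state '0') is unique to V (autapomorphy; uninformative for grouping).
Only C and H show the derived state '1' for Trait 2, supporting them as a clade.
Trait 3: derived state '1' in G and V only — synapomorphy for {G, V}.
Most parsimonious ingroup topology: ((C,H),(V,G)).
V and G share a more recent common ancestor with each other than either does with H, so H is the least closely related of the three.

H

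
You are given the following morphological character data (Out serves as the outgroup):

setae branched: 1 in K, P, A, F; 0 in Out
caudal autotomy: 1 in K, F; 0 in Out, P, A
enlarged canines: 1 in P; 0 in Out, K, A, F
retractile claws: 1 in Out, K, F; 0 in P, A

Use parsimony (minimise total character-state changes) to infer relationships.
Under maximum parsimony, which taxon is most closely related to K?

F

Character polarity is set by the outgroup: the derived state is whichever differs from the outgroup's state, so for retractile claws the derived state is '0', and for the remaining characters it is '1'.
setae branched (derived state '1') is shared by all ingroup taxa — unites the whole ingroup.
Only F and K show the derived state '1' for caudal autotomy, supporting them as a clade.
enlarged canines: derived state '1' in P only — an autapomorphy, so it tells us nothing about relationships among taxa.
retractile claws (derived state '0') is shared by A and P — a synapomorphy uniting that clade.
Most parsimonious ingroup topology: ((K,F),(P,A)).
K and F form a cherry on this tree, so they are sister taxa.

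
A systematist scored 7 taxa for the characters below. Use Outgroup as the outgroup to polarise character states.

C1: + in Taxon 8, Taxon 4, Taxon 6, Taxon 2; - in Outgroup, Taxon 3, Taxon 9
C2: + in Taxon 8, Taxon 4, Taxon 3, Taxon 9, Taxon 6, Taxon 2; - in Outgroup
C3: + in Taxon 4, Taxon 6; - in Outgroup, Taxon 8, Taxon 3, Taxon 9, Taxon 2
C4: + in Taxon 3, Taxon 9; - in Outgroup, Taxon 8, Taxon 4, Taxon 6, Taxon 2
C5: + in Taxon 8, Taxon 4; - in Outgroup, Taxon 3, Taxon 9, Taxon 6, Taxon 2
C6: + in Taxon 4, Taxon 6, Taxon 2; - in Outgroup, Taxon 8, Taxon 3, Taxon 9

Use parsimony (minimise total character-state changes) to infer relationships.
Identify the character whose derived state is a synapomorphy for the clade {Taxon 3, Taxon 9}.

C4

The outgroup has state '-' for every character, so '+' is the derived state throughout.
Only Taxon 2, Taxon 4, Taxon 6, and Taxon 8 show the derived state '+' for C1, supporting them as a clade.
C2 (derived state '+') is shared by all ingroup taxa — unites the whole ingroup.
C3: derived state '+' in Taxon 4 and Taxon 6 only — synapomorphy for {Taxon 4, Taxon 6}.
C4: derived state '+' in Taxon 3 and Taxon 9 only — synapomorphy for {Taxon 3, Taxon 9}.
C5 (state '+') occurs in Taxon 4 and Taxon 8 but conflicts with the nesting implied by the other characters — most parsimoniously interpreted as homoplasy.
C6 (derived state '+') is shared by Taxon 2, Taxon 4, and Taxon 6 — a synapomorphy uniting that clade.
Most parsimonious ingroup topology: ((Taxon 8,((Taxon 4,Taxon 6),Taxon 2)),(Taxon 3,Taxon 9)).
The clade {Taxon 3, Taxon 9} is supported by C4: its derived state '+' occurs in exactly those taxa and in no other taxon (including the outgroup).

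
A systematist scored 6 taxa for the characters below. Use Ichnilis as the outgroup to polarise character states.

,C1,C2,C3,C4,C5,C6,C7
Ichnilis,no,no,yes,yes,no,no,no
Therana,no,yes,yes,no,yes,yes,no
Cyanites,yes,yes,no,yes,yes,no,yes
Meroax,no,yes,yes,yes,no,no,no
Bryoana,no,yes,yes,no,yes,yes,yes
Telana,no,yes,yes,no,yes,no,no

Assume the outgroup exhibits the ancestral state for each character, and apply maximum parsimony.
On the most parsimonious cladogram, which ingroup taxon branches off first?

Character polarity is set by the outgroup: the derived state is whichever differs from the outgroup's state, so for C3, C4 the derived state is 'no', and for the remaining characters it is 'yes'.
C1 (derived state 'yes') is unique to Cyanites (autapomorphy; uninformative for grouping).
C2 (derived state 'yes') is shared by all ingroup taxa — unites the whole ingroup.
C3: derived state 'no' in Cyanites only — an autapomorphy, so it tells us nothing about relationships among taxa.
C4 (derived state 'no') is shared by Bryoana, Telana, and Therana — a synapomorphy uniting that clade.
C5 (derived state 'yes') is shared by Bryoana, Cyanites, Telana, and Therana — a synapomorphy uniting that clade.
Only Bryoana and Therana show the derived state 'yes' for C6, supporting them as a clade.
C7 groups Bryoana and Cyanites, which is incompatible with the clades supported by the remaining characters; treating it as convergent (homoplasy) costs fewer steps than any alternative tree.
Most parsimonious ingroup topology: ((((Therana,Bryoana),Telana),Cyanites),Meroax).
Meroax is sister to the clade containing all other ingroup taxa, so it is the earliest-diverging (most basal) ingroup lineage.

Meroax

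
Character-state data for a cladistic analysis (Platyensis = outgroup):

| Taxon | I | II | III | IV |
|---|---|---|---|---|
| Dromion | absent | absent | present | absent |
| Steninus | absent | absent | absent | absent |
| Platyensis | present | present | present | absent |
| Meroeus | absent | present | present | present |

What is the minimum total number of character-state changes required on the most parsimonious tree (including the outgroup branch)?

4

Character polarity is set by the outgroup: the derived state is whichever differs from the outgroup's state, so for I, II, III the derived state is 'absent', and for the remaining characters it is 'present'.
All ingroup taxa share the derived state 'absent' for I; it defines the ingroup but does not resolve relationships within it.
Only Dromion and Steninus show the derived state 'absent' for II, supporting them as a clade.
III (derived state 'absent') is unique to Steninus (autapomorphy; uninformative for grouping).
IV: derived state 'present' in Meroeus only — an autapomorphy, so it tells us nothing about relationships among taxa.
Most parsimonious ingroup topology: (Meroeus,(Dromion,Steninus)).
Changes per character on this tree: I: 1; II: 1; III: 1; IV: 1.
Total = 4.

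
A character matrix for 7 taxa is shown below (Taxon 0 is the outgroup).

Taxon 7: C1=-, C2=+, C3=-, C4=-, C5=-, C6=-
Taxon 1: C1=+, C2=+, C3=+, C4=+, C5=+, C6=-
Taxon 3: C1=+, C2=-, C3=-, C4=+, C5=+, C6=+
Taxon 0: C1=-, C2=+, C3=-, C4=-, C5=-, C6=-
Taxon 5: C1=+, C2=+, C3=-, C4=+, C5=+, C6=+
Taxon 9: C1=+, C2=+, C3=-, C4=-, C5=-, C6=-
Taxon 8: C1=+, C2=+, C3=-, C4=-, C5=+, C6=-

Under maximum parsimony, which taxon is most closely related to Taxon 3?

Taxon 5

Character polarity is set by the outgroup: the derived state is whichever differs from the outgroup's state, so for C2 the derived state is '-', and for the remaining characters it is '+'.
C1 (derived state '+') is shared by Taxon 1, Taxon 3, Taxon 5, Taxon 8, and Taxon 9 — a synapomorphy uniting that clade.
C2 (derived state '-') is unique to Taxon 3 (autapomorphy; uninformative for grouping).
C3 (derived state '+') is unique to Taxon 1 (autapomorphy; uninformative for grouping).
C4 (derived state '+') is shared by Taxon 1, Taxon 3, and Taxon 5 — a synapomorphy uniting that clade.
C5 (derived state '+') is shared by Taxon 1, Taxon 3, Taxon 5, and Taxon 8 — a synapomorphy uniting that clade.
Only Taxon 3 and Taxon 5 show the derived state '+' for C6, supporting them as a clade.
Most parsimonious ingroup topology: (((Taxon 8,((Taxon 3,Taxon 5),Taxon 1)),Taxon 9),Taxon 7).
Taxon 3 and Taxon 5 form a cherry on this tree, so they are sister taxa.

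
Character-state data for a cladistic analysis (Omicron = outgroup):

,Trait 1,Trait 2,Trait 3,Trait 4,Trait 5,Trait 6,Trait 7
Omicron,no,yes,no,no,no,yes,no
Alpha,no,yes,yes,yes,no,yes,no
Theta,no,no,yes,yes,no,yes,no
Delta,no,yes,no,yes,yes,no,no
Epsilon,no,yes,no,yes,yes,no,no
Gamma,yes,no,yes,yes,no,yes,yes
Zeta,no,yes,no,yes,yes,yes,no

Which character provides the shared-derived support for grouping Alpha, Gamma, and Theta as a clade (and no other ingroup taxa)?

Trait 3

Character polarity is set by the outgroup: the derived state is whichever differs from the outgroup's state, so for Trait 2, Trait 6 the derived state is 'no', and for the remaining characters it is 'yes'.
Trait 1 (derived state 'yes') is unique to Gamma (autapomorphy; uninformative for grouping).
Trait 2 (derived state 'no') is shared by Gamma and Theta — a synapomorphy uniting that clade.
Only Alpha, Gamma, and Theta show the derived state 'yes' for Trait 3, supporting them as a clade.
All ingroup taxa share the derived state 'yes' for Trait 4; it defines the ingroup but does not resolve relationships within it.
Trait 5: derived state 'yes' in Delta, Epsilon, and Zeta only — synapomorphy for {Delta, Epsilon, Zeta}.
Only Delta and Epsilon show the derived state 'no' for Trait 6, supporting them as a clade.
Trait 7 (derived state 'yes') is unique to Gamma (autapomorphy; uninformative for grouping).
Most parsimonious ingroup topology: (((Epsilon,Delta),Zeta),((Theta,Gamma),Alpha)).
The clade {Alpha, Gamma, Theta} is supported by Trait 3: its derived state 'yes' occurs in exactly those taxa and in no other taxon (including the outgroup).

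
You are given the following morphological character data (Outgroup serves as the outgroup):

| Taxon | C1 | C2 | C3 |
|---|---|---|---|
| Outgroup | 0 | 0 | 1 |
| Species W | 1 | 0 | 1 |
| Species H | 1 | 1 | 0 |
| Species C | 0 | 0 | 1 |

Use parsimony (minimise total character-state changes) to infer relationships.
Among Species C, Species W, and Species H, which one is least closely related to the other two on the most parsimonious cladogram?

Character polarity is set by the outgroup: the derived state is whichever differs from the outgroup's state, so for C3 the derived state is '0', and for the remaining characters it is '1'.
C1 (derived state '1') is shared by Species H and Species W — a synapomorphy uniting that clade.
C2: derived state '1' in Species H only — an autapomorphy, so it tells us nothing about relationships among taxa.
C3: derived state '0' in Species H only — an autapomorphy, so it tells us nothing about relationships among taxa.
Most parsimonious ingroup topology: ((Species W,Species H),Species C).
Species W and Species H share a more recent common ancestor with each other than either does with Species C, so Species C is the least closely related of the three.

Species C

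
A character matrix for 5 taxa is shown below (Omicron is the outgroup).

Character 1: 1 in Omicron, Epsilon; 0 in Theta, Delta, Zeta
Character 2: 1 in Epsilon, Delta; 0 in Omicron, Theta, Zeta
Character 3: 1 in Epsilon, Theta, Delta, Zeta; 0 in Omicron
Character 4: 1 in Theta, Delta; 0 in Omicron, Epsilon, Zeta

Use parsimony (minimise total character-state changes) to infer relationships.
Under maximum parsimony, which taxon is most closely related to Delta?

Character polarity is set by the outgroup: the derived state is whichever differs from the outgroup's state, so for Character 1 the derived state is '0', and for the remaining characters it is '1'.
Character 1: derived state '0' in Delta, Theta, and Zeta only — synapomorphy for {Delta, Theta, Zeta}.
Character 2 (state '1') occurs in Delta and Epsilon but conflicts with the nesting implied by the other characters — most parsimoniously interpreted as homoplasy.
All ingroup taxa share the derived state '1' for Character 3; it defines the ingroup but does not resolve relationships within it.
Only Delta and Theta show the derived state '1' for Character 4, supporting them as a clade.
Most parsimonious ingroup topology: (Epsilon,((Theta,Delta),Zeta)).
Delta and Theta form a cherry on this tree, so they are sister taxa.

Theta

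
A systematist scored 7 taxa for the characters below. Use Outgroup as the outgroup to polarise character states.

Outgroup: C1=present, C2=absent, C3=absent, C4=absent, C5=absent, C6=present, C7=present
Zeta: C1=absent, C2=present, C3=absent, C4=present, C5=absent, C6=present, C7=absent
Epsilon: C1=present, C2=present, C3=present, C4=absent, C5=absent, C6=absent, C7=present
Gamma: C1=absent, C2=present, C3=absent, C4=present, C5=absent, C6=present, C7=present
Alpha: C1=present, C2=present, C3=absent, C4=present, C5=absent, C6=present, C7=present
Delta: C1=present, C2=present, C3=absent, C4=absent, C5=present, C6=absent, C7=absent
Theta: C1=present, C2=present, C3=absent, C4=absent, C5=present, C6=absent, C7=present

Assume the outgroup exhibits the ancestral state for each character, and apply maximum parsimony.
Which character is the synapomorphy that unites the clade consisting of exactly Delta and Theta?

Character polarity is set by the outgroup: the derived state is whichever differs from the outgroup's state, so for C1, C6, C7 the derived state is 'absent', and for the remaining characters it is 'present'.
C1 (derived state 'absent') is shared by Gamma and Zeta — a synapomorphy uniting that clade.
C2 (derived state 'present') is shared by all ingroup taxa — unites the whole ingroup.
C3: derived state 'present' in Epsilon only — an autapomorphy, so it tells us nothing about relationships among taxa.
C4: derived state 'present' in Alpha, Gamma, and Zeta only — synapomorphy for {Alpha, Gamma, Zeta}.
C5 (derived state 'present') is shared by Delta and Theta — a synapomorphy uniting that clade.
C6 (derived state 'absent') is shared by Delta, Epsilon, and Theta — a synapomorphy uniting that clade.
C7 groups Delta and Zeta, which is incompatible with the clades supported by the remaining characters; treating it as convergent (homoplasy) costs fewer steps than any alternative tree.
Most parsimonious ingroup topology: (((Zeta,Gamma),Alpha),(Epsilon,(Delta,Theta))).
The clade {Delta, Theta} is supported by C5: its derived state 'present' occurs in exactly those taxa and in no other taxon (including the outgroup).

C5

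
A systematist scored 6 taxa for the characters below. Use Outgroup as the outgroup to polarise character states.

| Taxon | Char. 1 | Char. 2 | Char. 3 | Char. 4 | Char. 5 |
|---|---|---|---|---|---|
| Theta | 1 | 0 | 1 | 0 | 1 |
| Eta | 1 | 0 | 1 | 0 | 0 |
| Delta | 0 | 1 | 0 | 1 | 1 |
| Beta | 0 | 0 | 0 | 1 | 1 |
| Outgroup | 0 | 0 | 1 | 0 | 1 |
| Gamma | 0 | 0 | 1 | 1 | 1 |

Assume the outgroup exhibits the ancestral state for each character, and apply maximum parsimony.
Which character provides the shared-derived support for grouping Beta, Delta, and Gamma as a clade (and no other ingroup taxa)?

Char. 4

Character polarity is set by the outgroup: the derived state is whichever differs from the outgroup's state, so for Char. 3, Char. 5 the derived state is '0', and for the remaining characters it is '1'.
Char. 1: derived state '1' in Eta and Theta only — synapomorphy for {Eta, Theta}.
Char. 2: derived state '1' in Delta only — an autapomorphy, so it tells us nothing about relationships among taxa.
Only Beta and Delta show the derived state '0' for Char. 3, supporting them as a clade.
Only Beta, Delta, and Gamma show the derived state '1' for Char. 4, supporting them as a clade.
Char. 5: derived state '0' in Eta only — an autapomorphy, so it tells us nothing about relationships among taxa.
Most parsimonious ingroup topology: ((Theta,Eta),(Gamma,(Delta,Beta))).
The clade {Beta, Delta, Gamma} is supported by Char. 4: its derived state '1' occurs in exactly those taxa and in no other taxon (including the outgroup).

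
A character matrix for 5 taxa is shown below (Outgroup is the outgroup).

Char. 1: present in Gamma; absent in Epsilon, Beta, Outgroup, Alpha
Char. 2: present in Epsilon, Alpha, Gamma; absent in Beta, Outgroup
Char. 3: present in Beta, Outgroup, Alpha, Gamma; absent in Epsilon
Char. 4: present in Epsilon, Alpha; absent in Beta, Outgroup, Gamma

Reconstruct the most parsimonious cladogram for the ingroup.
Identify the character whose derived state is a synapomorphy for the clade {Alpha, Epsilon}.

Char. 4

Character polarity is set by the outgroup: the derived state is whichever differs from the outgroup's state, so for Char. 3 the derived state is 'absent', and for the remaining characters it is 'present'.
Char. 1: derived state 'present' in Gamma only — an autapomorphy, so it tells us nothing about relationships among taxa.
Only Alpha, Epsilon, and Gamma show the derived state 'present' for Char. 2, supporting them as a clade.
Char. 3 (derived state 'absent') is unique to Epsilon (autapomorphy; uninformative for grouping).
Only Alpha and Epsilon show the derived state 'present' for Char. 4, supporting them as a clade.
Most parsimonious ingroup topology: (((Epsilon,Alpha),Gamma),Beta).
The clade {Alpha, Epsilon} is supported by Char. 4: its derived state 'present' occurs in exactly those taxa and in no other taxon (including the outgroup).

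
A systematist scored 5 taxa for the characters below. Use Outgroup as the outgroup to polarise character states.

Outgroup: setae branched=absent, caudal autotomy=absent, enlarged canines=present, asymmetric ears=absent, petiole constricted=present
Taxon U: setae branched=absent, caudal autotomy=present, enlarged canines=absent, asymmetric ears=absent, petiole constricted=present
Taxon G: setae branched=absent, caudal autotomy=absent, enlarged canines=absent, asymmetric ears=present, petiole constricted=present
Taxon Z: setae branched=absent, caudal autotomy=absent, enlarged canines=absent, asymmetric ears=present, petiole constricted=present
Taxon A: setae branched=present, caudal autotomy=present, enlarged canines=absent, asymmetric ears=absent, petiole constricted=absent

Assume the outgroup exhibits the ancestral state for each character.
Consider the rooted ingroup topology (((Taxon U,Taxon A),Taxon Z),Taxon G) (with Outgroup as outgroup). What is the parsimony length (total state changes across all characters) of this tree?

6

Map each character onto (((Taxon U,Taxon A),Taxon Z),Taxon G) (rooted by Outgroup) and count the minimum state changes it requires (Fitch parsimony):
setae branched: 1; caudal autotomy: 1; enlarged canines: 1; asymmetric ears: 2; petiole constricted: 1.
Total tree length = 6.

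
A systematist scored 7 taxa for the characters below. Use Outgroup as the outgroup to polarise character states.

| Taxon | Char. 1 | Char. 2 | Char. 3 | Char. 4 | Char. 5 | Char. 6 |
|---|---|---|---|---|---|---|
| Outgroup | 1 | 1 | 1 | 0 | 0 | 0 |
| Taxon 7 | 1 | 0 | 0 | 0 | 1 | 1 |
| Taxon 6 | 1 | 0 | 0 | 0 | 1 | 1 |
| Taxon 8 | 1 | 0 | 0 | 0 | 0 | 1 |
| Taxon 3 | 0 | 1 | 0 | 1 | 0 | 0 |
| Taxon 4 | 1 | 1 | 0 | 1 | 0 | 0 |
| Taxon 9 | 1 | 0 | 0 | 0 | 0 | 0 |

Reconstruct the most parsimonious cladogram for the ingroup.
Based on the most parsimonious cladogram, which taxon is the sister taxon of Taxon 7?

Taxon 6

Character polarity is set by the outgroup: the derived state is whichever differs from the outgroup's state, so for Char. 1, Char. 2, Char. 3 the derived state is '0', and for the remaining characters it is '1'.
Char. 1: derived state '0' in Taxon 3 only — an autapomorphy, so it tells us nothing about relationships among taxa.
Char. 2 (derived state '0') is shared by Taxon 6, Taxon 7, Taxon 8, and Taxon 9 — a synapomorphy uniting that clade.
Char. 3 (derived state '0') is shared by all ingroup taxa — unites the whole ingroup.
Only Taxon 3 and Taxon 4 show the derived state '1' for Char. 4, supporting them as a clade.
Char. 5: derived state '1' in Taxon 6 and Taxon 7 only — synapomorphy for {Taxon 6, Taxon 7}.
Only Taxon 6, Taxon 7, and Taxon 8 show the derived state '1' for Char. 6, supporting them as a clade.
Most parsimonious ingroup topology: ((((Taxon 7,Taxon 6),Taxon 8),Taxon 9),(Taxon 3,Taxon 4)).
Taxon 7 and Taxon 6 form a cherry on this tree, so they are sister taxa.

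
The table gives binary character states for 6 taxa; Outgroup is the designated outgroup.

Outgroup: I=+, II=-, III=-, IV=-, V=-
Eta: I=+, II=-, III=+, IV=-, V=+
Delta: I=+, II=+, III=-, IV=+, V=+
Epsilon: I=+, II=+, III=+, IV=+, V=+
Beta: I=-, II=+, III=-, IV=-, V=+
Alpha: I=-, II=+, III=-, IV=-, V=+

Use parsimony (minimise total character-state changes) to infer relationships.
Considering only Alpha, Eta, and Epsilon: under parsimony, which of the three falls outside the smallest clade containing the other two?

Eta

Character polarity is set by the outgroup: the derived state is whichever differs from the outgroup's state, so for I the derived state is '-', and for the remaining characters it is '+'.
I (derived state '-') is shared by Alpha and Beta — a synapomorphy uniting that clade.
II (derived state '+') is shared by Alpha, Beta, Delta, and Epsilon — a synapomorphy uniting that clade.
III (state '+') occurs in Epsilon and Eta but conflicts with the nesting implied by the other characters — most parsimoniously interpreted as homoplasy.
IV: derived state '+' in Delta and Epsilon only — synapomorphy for {Delta, Epsilon}.
All ingroup taxa share the derived state '+' for V; it defines the ingroup but does not resolve relationships within it.
Most parsimonious ingroup topology: (Eta,((Delta,Epsilon),(Beta,Alpha))).
Alpha and Epsilon share a more recent common ancestor with each other than either does with Eta, so Eta is the least closely related of the three.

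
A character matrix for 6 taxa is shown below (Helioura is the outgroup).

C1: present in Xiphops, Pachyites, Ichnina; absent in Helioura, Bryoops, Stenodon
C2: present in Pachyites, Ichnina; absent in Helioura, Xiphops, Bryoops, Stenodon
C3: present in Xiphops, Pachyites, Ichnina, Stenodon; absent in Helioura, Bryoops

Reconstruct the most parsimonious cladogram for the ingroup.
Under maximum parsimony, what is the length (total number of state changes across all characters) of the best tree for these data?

3

The outgroup has state 'absent' for every character, so 'present' is the derived state throughout.
C1: derived state 'present' in Ichnina, Pachyites, and Xiphops only — synapomorphy for {Ichnina, Pachyites, Xiphops}.
C2: derived state 'present' in Ichnina and Pachyites only — synapomorphy for {Ichnina, Pachyites}.
C3: derived state 'present' in Ichnina, Pachyites, Stenodon, and Xiphops only — synapomorphy for {Ichnina, Pachyites, Stenodon, Xiphops}.
Most parsimonious ingroup topology: (((Xiphops,(Pachyites,Ichnina)),Stenodon),Bryoops).
Changes per character on this tree: C1: 1; C2: 1; C3: 1.
Total = 3.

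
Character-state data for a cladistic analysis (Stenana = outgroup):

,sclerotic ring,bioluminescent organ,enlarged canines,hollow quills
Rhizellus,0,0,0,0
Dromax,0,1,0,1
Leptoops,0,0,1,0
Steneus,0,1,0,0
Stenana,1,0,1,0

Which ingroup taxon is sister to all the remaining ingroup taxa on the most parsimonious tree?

Leptoops

Character polarity is set by the outgroup: the derived state is whichever differs from the outgroup's state, so for sclerotic ring, enlarged canines the derived state is '0', and for the remaining characters it is '1'.
sclerotic ring (derived state '0') is shared by all ingroup taxa — unites the whole ingroup.
bioluminescent organ (derived state '1') is shared by Dromax and Steneus — a synapomorphy uniting that clade.
enlarged canines (derived state '0') is shared by Dromax, Rhizellus, and Steneus — a synapomorphy uniting that clade.
hollow quills (derived state '1') is unique to Dromax (autapomorphy; uninformative for grouping).
Most parsimonious ingroup topology: (((Dromax,Steneus),Rhizellus),Leptoops).
Leptoops is sister to the clade containing all other ingroup taxa, so it is the earliest-diverging (most basal) ingroup lineage.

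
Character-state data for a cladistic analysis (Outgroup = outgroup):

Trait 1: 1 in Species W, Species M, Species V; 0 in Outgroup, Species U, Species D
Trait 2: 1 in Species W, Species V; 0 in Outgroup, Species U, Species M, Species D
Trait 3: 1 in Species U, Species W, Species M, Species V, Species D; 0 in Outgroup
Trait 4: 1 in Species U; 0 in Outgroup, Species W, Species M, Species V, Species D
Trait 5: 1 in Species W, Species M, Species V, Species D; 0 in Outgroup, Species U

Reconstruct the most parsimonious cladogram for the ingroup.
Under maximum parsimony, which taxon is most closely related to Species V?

The outgroup has state '0' for every character, so '1' is the derived state throughout.
Trait 1 (derived state '1') is shared by Species M, Species V, and Species W — a synapomorphy uniting that clade.
Only Species V and Species W show the derived state '1' for Trait 2, supporting them as a clade.
Trait 3 (derived state '1') is shared by all ingroup taxa — unites the whole ingroup.
Trait 4 (derived state '1') is unique to Species U (autapomorphy; uninformative for grouping).
Trait 5 (derived state '1') is shared by Species D, Species M, Species V, and Species W — a synapomorphy uniting that clade.
Most parsimonious ingroup topology: (Species U,(((Species W,Species V),Species M),Species D)).
Species V and Species W form a cherry on this tree, so they are sister taxa.

Species W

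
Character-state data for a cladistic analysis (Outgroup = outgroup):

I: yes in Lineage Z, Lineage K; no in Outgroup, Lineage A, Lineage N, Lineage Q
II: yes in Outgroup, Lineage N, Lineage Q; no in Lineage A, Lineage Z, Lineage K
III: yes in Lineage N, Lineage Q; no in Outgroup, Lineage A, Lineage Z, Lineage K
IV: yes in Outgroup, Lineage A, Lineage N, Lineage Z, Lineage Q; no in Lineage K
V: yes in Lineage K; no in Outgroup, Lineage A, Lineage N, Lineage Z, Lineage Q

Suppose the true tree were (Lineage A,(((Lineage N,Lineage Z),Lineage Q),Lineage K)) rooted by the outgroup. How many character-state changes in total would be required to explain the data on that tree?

9

Map each character onto (Lineage A,(((Lineage N,Lineage Z),Lineage Q),Lineage K)) (rooted by Outgroup) and count the minimum state changes it requires (Fitch parsimony):
I: 2; II: 3; III: 2; IV: 1; V: 1.
Total tree length = 9.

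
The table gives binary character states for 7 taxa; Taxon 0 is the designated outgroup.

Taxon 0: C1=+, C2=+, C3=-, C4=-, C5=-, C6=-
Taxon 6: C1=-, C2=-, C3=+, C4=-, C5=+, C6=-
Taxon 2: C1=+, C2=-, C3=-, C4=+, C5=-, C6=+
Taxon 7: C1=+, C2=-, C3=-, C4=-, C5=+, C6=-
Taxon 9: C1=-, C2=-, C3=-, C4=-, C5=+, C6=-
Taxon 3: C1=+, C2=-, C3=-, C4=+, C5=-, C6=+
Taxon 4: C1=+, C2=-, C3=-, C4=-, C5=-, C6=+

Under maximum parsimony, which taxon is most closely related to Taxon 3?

Character polarity is set by the outgroup: the derived state is whichever differs from the outgroup's state, so for C1, C2 the derived state is '-', and for the remaining characters it is '+'.
Only Taxon 6 and Taxon 9 show the derived state '-' for C1, supporting them as a clade.
All ingroup taxa share the derived state '-' for C2; it defines the ingroup but does not resolve relationships within it.
C3: derived state '+' in Taxon 6 only — an autapomorphy, so it tells us nothing about relationships among taxa.
C4 (derived state '+') is shared by Taxon 2 and Taxon 3 — a synapomorphy uniting that clade.
C5 (derived state '+') is shared by Taxon 6, Taxon 7, and Taxon 9 — a synapomorphy uniting that clade.
Only Taxon 2, Taxon 3, and Taxon 4 show the derived state '+' for C6, supporting them as a clade.
Most parsimonious ingroup topology: (((Taxon 6,Taxon 9),Taxon 7),((Taxon 2,Taxon 3),Taxon 4)).
Taxon 3 and Taxon 2 form a cherry on this tree, so they are sister taxa.

Taxon 2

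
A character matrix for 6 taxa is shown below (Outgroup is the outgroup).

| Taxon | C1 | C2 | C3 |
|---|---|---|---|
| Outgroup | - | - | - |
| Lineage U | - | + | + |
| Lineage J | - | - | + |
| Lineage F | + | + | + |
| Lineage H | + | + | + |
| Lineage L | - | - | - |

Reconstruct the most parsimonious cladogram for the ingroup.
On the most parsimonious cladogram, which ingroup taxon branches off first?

The outgroup has state '-' for every character, so '+' is the derived state throughout.
C1: derived state '+' in Lineage F and Lineage H only — synapomorphy for {Lineage F, Lineage H}.
Only Lineage F, Lineage H, and Lineage U show the derived state '+' for C2, supporting them as a clade.
Only Lineage F, Lineage H, Lineage J, and Lineage U show the derived state '+' for C3, supporting them as a clade.
Most parsimonious ingroup topology: (((Lineage U,(Lineage F,Lineage H)),Lineage J),Lineage L).
Lineage L is sister to the clade containing all other ingroup taxa, so it is the earliest-diverging (most basal) ingroup lineage.

Lineage L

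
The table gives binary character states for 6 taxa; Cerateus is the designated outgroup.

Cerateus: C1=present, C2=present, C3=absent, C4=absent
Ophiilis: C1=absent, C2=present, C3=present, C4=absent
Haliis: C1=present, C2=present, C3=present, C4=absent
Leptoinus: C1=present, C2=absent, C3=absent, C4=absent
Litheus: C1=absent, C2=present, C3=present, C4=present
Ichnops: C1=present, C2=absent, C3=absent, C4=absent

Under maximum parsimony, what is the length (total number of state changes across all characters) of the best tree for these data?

Character polarity is set by the outgroup: the derived state is whichever differs from the outgroup's state, so for C1, C2 the derived state is 'absent', and for the remaining characters it is 'present'.
C1 (derived state 'absent') is shared by Litheus and Ophiilis — a synapomorphy uniting that clade.
Only Ichnops and Leptoinus show the derived state 'absent' for C2, supporting them as a clade.
C3 (derived state 'present') is shared by Haliis, Litheus, and Ophiilis — a synapomorphy uniting that clade.
C4 (derived state 'present') is unique to Litheus (autapomorphy; uninformative for grouping).
Most parsimonious ingroup topology: (((Ophiilis,Litheus),Haliis),(Leptoinus,Ichnops)).
Changes per character on this tree: C1: 1; C2: 1; C3: 1; C4: 1.
Total = 4.

4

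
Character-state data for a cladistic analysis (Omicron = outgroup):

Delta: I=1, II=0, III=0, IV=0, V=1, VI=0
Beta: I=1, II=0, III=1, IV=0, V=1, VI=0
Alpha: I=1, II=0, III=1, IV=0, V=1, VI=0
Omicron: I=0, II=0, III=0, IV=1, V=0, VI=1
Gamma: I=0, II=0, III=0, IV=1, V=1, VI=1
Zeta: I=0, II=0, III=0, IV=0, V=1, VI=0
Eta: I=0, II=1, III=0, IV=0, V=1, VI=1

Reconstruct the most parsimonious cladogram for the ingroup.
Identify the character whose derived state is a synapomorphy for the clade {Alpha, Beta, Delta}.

Character polarity is set by the outgroup: the derived state is whichever differs from the outgroup's state, so for IV, VI the derived state is '0', and for the remaining characters it is '1'.
I (derived state '1') is shared by Alpha, Beta, and Delta — a synapomorphy uniting that clade.
II (derived state '1') is unique to Eta (autapomorphy; uninformative for grouping).
Only Alpha and Beta show the derived state '1' for III, supporting them as a clade.
Only Alpha, Beta, Delta, Eta, and Zeta show the derived state '0' for IV, supporting them as a clade.
All ingroup taxa share the derived state '1' for V; it defines the ingroup but does not resolve relationships within it.
VI (derived state '0') is shared by Alpha, Beta, Delta, and Zeta — a synapomorphy uniting that clade.
Most parsimonious ingroup topology: (((((Beta,Alpha),Delta),Zeta),Eta),Gamma).
The clade {Alpha, Beta, Delta} is supported by I: its derived state '1' occurs in exactly those taxa and in no other taxon (including the outgroup).

I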